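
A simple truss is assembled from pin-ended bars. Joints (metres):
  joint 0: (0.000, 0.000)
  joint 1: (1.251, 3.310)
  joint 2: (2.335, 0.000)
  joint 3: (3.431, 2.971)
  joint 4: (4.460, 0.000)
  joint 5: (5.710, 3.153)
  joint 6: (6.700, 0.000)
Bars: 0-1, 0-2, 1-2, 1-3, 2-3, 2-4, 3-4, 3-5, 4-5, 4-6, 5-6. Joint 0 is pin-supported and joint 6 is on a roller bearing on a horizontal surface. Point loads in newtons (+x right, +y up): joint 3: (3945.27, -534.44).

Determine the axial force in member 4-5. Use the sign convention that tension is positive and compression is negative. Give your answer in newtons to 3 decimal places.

N=7 nodes, M=11 members, R=3 reactions → 2N=14, M+R=14
member 0 (0-1): L=3.5385, (cx,cy)=(0.3535,0.9354)
member 1 (0-2): L=2.3350, (cx,cy)=(1.0000,0.0000)
member 2 (1-2): L=3.4830, (cx,cy)=(0.3112,-0.9503)
member 3 (1-3): L=2.2062, (cx,cy)=(0.9881,-0.1537)
member 4 (2-3): L=3.1667, (cx,cy)=(0.3461,0.9382)
member 5 (2-4): L=2.1250, (cx,cy)=(1.0000,0.0000)
member 6 (3-4): L=3.1442, (cx,cy)=(0.3273,-0.9449)
member 7 (3-5): L=2.2863, (cx,cy)=(0.9968,0.0796)
member 8 (4-5): L=3.3917, (cx,cy)=(0.3685,0.9296)
member 9 (4-6): L=2.2400, (cx,cy)=(1.0000,0.0000)
member 10 (5-6): L=3.3048, (cx,cy)=(0.2996,-0.9541)
solve A·x = −loads:
  F[0-1] = +1591.4810 N (tension)
  F[0-2] = +3382.6211 N (tension)
  F[1-2] = -1747.5678 N (compression)
  F[1-3] = +1119.8394 N (tension)
  F[2-3] = +1770.1769 N (tension)
  F[2-4] = +2226.0706 N (tension)
  F[3-4] = -2266.4968 N (compression)
  F[3-5] = -1489.0298 N (compression)
  F[4-5] = +2303.8447 N (tension)
  F[4-6] = +635.2401 N (tension)
  F[5-6] = -2120.5280 N (compression)
  Rx@0 = -3945.2700 N
  Ry@0 = -1488.7034 N
  Ry@6 = +2023.1434 N

2303.845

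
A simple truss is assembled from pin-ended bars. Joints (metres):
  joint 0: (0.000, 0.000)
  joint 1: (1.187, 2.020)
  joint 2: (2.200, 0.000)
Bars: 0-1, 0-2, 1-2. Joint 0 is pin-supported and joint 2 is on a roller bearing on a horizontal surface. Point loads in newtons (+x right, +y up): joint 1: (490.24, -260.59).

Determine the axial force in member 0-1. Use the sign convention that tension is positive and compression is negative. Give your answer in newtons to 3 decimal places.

382.919

N=3 nodes, M=3 members, R=3 reactions → 2N=6, M+R=6
member 0 (0-1): L=2.3429, (cx,cy)=(0.5066,0.8622)
member 1 (0-2): L=2.2000, (cx,cy)=(1.0000,0.0000)
member 2 (1-2): L=2.2598, (cx,cy)=(0.4483,-0.8939)
solve A·x = −loads:
  F[0-1] = +382.9195 N (tension)
  F[0-2] = +296.2421 N (tension)
  F[1-2] = -660.8486 N (compression)
  Rx@0 = -490.2400 N
  Ry@0 = -330.1396 N
  Ry@2 = +590.7296 N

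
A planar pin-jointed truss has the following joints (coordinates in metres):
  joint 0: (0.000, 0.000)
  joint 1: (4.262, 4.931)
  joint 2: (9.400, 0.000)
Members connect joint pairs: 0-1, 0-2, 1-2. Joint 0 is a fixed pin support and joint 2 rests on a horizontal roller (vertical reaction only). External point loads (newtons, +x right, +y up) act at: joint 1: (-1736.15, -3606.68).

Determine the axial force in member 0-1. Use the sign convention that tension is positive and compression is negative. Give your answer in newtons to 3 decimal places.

-3809.506

N=3 nodes, M=3 members, R=3 reactions → 2N=6, M+R=6
member 0 (0-1): L=6.5176, (cx,cy)=(0.6539,0.7566)
member 1 (0-2): L=9.4000, (cx,cy)=(1.0000,0.0000)
member 2 (1-2): L=7.1214, (cx,cy)=(0.7215,-0.6924)
solve A·x = −loads:
  F[0-1] = -3809.5060 N (compression)
  F[0-2] = +754.9600 N (tension)
  F[1-2] = -1046.3884 N (compression)
  Rx@0 = +1736.1500 N
  Ry@0 = +2882.1359 N
  Ry@2 = +724.5441 N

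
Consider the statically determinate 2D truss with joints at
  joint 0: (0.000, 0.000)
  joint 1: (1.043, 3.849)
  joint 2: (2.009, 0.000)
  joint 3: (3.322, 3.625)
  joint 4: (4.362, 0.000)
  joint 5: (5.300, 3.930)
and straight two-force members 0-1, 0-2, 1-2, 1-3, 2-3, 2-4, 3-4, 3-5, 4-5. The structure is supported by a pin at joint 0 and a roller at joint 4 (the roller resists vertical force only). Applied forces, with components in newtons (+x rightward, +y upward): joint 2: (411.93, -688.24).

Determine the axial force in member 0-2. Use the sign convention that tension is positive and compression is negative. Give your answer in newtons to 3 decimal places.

N=6 nodes, M=9 members, R=3 reactions → 2N=12, M+R=12
member 0 (0-1): L=3.9878, (cx,cy)=(0.2615,0.9652)
member 1 (0-2): L=2.0090, (cx,cy)=(1.0000,0.0000)
member 2 (1-2): L=3.9684, (cx,cy)=(0.2434,-0.9699)
member 3 (1-3): L=2.2900, (cx,cy)=(0.9952,-0.0978)
member 4 (2-3): L=3.8555, (cx,cy)=(0.3406,0.9402)
member 5 (2-4): L=2.3530, (cx,cy)=(1.0000,0.0000)
member 6 (3-4): L=3.7712, (cx,cy)=(0.2758,-0.9612)
member 7 (3-5): L=2.0014, (cx,cy)=(0.9883,0.1524)
member 8 (4-5): L=4.0404, (cx,cy)=(0.2322,0.9727)
solve A·x = −loads:
  F[0-1] = -384.6476 N (compression)
  F[0-2] = +512.5334 N (tension)
  F[1-2] = +402.9059 N (tension)
  F[1-3] = -199.6381 N (compression)
  F[2-3] = +316.3645 N (tension)
  F[2-4] = +90.9410 N (tension)
  F[3-4] = -329.7691 N (compression)
  F[3-5] = -0.0000 N (compression)
  F[4-5] = +0.0000 N (tension)
  Rx@0 = -411.9300 N
  Ry@0 = +371.2583 N
  Ry@4 = +316.9817 N

512.533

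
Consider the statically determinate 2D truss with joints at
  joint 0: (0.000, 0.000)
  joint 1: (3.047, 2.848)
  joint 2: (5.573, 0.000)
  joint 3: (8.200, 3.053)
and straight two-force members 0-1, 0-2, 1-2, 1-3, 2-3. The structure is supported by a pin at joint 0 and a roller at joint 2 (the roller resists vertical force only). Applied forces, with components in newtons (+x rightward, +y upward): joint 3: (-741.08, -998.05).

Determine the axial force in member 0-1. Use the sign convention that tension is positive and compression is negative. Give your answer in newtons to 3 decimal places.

94.432

N=4 nodes, M=5 members, R=3 reactions → 2N=8, M+R=8
member 0 (0-1): L=4.1708, (cx,cy)=(0.7306,0.6828)
member 1 (0-2): L=5.5730, (cx,cy)=(1.0000,0.0000)
member 2 (1-2): L=3.8068, (cx,cy)=(0.6635,-0.7481)
member 3 (1-3): L=5.1571, (cx,cy)=(0.9992,0.0398)
member 4 (2-3): L=4.0276, (cx,cy)=(0.6522,0.7580)
solve A·x = −loads:
  F[0-1] = +94.4315 N (tension)
  F[0-2] = -810.0680 N (compression)
  F[1-2] = -79.7099 N (compression)
  F[1-3] = +121.9757 N (tension)
  F[2-3] = -1323.0664 N (compression)
  Rx@0 = +741.0800 N
  Ry@0 = -64.4823 N
  Ry@2 = +1062.5323 N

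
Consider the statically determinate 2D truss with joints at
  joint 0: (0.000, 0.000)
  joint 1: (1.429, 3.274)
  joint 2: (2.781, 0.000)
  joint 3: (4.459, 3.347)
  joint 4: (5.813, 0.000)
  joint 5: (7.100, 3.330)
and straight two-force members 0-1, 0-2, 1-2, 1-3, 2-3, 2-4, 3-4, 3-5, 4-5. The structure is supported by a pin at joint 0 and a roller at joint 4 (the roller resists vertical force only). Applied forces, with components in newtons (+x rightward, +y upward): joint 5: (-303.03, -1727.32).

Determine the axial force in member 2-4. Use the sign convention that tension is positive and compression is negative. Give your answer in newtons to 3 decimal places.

N=6 nodes, M=9 members, R=3 reactions → 2N=12, M+R=12
member 0 (0-1): L=3.5723, (cx,cy)=(0.4000,0.9165)
member 1 (0-2): L=2.7810, (cx,cy)=(1.0000,0.0000)
member 2 (1-2): L=3.5422, (cx,cy)=(0.3817,-0.9243)
member 3 (1-3): L=3.0309, (cx,cy)=(0.9997,0.0241)
member 4 (2-3): L=3.7441, (cx,cy)=(0.4482,0.8939)
member 5 (2-4): L=3.0320, (cx,cy)=(1.0000,0.0000)
member 6 (3-4): L=3.6105, (cx,cy)=(0.3750,-0.9270)
member 7 (3-5): L=2.6411, (cx,cy)=(1.0000,-0.0064)
member 8 (4-5): L=3.5701, (cx,cy)=(0.3605,0.9328)
solve A·x = −loads:
  F[0-1] = +227.8629 N (tension)
  F[0-2] = -394.1810 N (compression)
  F[1-2] = -221.3647 N (compression)
  F[1-3] = +175.6940 N (tension)
  F[2-3] = +228.8792 N (tension)
  F[2-4] = -581.2509 N (compression)
  F[3-4] = -227.8036 N (compression)
  F[3-5] = +363.6587 N (tension)
  F[4-5] = -1849.3288 N (compression)
  Rx@0 = +303.0300 N
  Ry@0 = -208.8373 N
  Ry@4 = +1936.1573 N

-581.251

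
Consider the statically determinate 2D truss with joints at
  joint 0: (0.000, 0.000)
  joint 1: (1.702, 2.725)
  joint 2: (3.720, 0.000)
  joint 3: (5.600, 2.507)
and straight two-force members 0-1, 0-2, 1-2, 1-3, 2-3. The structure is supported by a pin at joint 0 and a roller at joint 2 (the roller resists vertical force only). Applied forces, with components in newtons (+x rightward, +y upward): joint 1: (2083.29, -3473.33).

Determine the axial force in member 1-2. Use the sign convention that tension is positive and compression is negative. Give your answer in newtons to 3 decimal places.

N=4 nodes, M=5 members, R=3 reactions → 2N=8, M+R=8
member 0 (0-1): L=3.2129, (cx,cy)=(0.5297,0.8482)
member 1 (0-2): L=3.7200, (cx,cy)=(1.0000,0.0000)
member 2 (1-2): L=3.3909, (cx,cy)=(0.5951,-0.8036)
member 3 (1-3): L=3.9041, (cx,cy)=(0.9984,-0.0558)
member 4 (2-3): L=3.1336, (cx,cy)=(0.5999,0.8000)
solve A·x = −loads:
  F[0-1] = -422.2365 N (compression)
  F[0-2] = +2306.9685 N (tension)
  F[1-2] = -3876.4189 N (compression)
  F[1-3] = +0.0000 N (tension)
  F[2-3] = -0.0000 N (compression)
  Rx@0 = -2083.2900 N
  Ry@0 = +358.1222 N
  Ry@2 = +3115.2078 N

-3876.419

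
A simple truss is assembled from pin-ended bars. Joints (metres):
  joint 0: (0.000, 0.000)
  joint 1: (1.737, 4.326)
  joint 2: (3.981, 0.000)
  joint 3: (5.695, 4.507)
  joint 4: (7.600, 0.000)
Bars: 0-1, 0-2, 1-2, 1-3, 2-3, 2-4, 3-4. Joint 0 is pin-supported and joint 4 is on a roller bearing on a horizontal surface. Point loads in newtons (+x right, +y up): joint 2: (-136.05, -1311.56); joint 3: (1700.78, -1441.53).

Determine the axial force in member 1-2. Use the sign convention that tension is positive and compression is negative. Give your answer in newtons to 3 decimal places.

-24.556

N=5 nodes, M=7 members, R=3 reactions → 2N=10, M+R=10
member 0 (0-1): L=4.6617, (cx,cy)=(0.3726,0.9280)
member 1 (0-2): L=3.9810, (cx,cy)=(1.0000,0.0000)
member 2 (1-2): L=4.8734, (cx,cy)=(0.4605,-0.8877)
member 3 (1-3): L=3.9621, (cx,cy)=(0.9990,0.0457)
member 4 (2-3): L=4.8219, (cx,cy)=(0.3555,0.9347)
member 5 (2-4): L=3.6190, (cx,cy)=(1.0000,0.0000)
member 6 (3-4): L=4.8931, (cx,cy)=(0.3893,-0.9211)
solve A·x = −loads:
  F[0-1] = +24.4963 N (tension)
  F[0-2] = +1555.6024 N (tension)
  F[1-2] = -24.5559 N (compression)
  F[1-3] = +20.4560 N (tension)
  F[2-3] = +1426.5221 N (tension)
  F[2-4] = +1173.2730 N (tension)
  F[3-4] = -3013.5957 N (compression)
  Rx@0 = -1564.7300 N
  Ry@0 = -22.7323 N
  Ry@4 = +2775.8223 N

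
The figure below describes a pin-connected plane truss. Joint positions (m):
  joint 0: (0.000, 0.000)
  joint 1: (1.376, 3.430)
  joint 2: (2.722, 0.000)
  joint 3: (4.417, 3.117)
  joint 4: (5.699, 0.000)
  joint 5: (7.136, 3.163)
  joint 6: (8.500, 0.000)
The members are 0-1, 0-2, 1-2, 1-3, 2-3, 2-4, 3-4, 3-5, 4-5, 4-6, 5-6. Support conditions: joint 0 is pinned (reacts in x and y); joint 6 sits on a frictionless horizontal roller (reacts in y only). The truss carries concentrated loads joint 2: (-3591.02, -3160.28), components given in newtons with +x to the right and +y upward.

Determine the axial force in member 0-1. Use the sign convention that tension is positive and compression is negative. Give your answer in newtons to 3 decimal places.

N=7 nodes, M=11 members, R=3 reactions → 2N=14, M+R=14
member 0 (0-1): L=3.6957, (cx,cy)=(0.3723,0.9281)
member 1 (0-2): L=2.7220, (cx,cy)=(1.0000,0.0000)
member 2 (1-2): L=3.6846, (cx,cy)=(0.3653,-0.9309)
member 3 (1-3): L=3.0571, (cx,cy)=(0.9947,-0.1024)
member 4 (2-3): L=3.5481, (cx,cy)=(0.4777,0.8785)
member 5 (2-4): L=2.9770, (cx,cy)=(1.0000,0.0000)
member 6 (3-4): L=3.3703, (cx,cy)=(0.3804,-0.9248)
member 7 (3-5): L=2.7194, (cx,cy)=(0.9999,0.0169)
member 8 (4-5): L=3.4741, (cx,cy)=(0.4136,0.9104)
member 9 (4-6): L=2.8010, (cx,cy)=(1.0000,0.0000)
member 10 (5-6): L=3.4446, (cx,cy)=(0.3960,-0.9183)
solve A·x = −loads:
  F[0-1] = -2314.6642 N (compression)
  F[0-2] = -2729.2160 N (compression)
  F[1-2] = +2504.1668 N (tension)
  F[1-3] = -1785.9609 N (compression)
  F[2-3] = +943.8451 N (tension)
  F[2-4] = +1325.6758 N (tension)
  F[3-4] = -1110.8105 N (compression)
  F[3-5] = -903.2786 N (compression)
  F[4-5] = +1128.3628 N (tension)
  F[4-6] = +436.4253 N (tension)
  F[5-6] = -1102.1244 N (compression)
  Rx@0 = +3591.0200 N
  Ry@0 = +2148.2468 N
  Ry@6 = +1012.0332 N

-2314.664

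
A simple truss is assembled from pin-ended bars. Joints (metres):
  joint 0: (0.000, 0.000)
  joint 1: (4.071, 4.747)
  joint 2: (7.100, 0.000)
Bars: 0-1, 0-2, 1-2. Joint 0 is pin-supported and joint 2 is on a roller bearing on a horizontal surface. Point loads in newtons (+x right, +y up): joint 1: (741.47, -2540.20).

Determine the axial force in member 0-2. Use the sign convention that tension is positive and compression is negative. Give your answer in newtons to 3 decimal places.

1245.700

N=3 nodes, M=3 members, R=3 reactions → 2N=6, M+R=6
member 0 (0-1): L=6.2536, (cx,cy)=(0.6510,0.7591)
member 1 (0-2): L=7.1000, (cx,cy)=(1.0000,0.0000)
member 2 (1-2): L=5.6311, (cx,cy)=(0.5379,-0.8430)
solve A·x = −loads:
  F[0-1] = -774.5603 N (compression)
  F[0-2] = +1245.7001 N (tension)
  F[1-2] = -2315.8183 N (compression)
  Rx@0 = -741.4700 N
  Ry@0 = +587.9588 N
  Ry@2 = +1952.2412 N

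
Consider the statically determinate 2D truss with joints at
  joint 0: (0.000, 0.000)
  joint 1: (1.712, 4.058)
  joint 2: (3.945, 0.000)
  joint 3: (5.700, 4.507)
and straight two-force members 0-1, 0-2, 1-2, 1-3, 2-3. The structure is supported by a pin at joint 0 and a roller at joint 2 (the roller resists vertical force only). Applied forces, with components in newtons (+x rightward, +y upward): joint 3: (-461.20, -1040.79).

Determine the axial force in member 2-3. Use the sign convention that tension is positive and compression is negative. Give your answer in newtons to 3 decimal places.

N=4 nodes, M=5 members, R=3 reactions → 2N=8, M+R=8
member 0 (0-1): L=4.4044, (cx,cy)=(0.3887,0.9214)
member 1 (0-2): L=3.9450, (cx,cy)=(1.0000,0.0000)
member 2 (1-2): L=4.6318, (cx,cy)=(0.4821,-0.8761)
member 3 (1-3): L=4.0132, (cx,cy)=(0.9937,0.1119)
member 4 (2-3): L=4.8366, (cx,cy)=(0.3629,0.9318)
solve A·x = −loads:
  F[0-1] = -69.3419 N (compression)
  F[0-2] = -434.2464 N (compression)
  F[1-2] = +65.4070 N (tension)
  F[1-3] = -58.8560 N (compression)
  F[2-3] = -1109.8462 N (compression)
  Rx@0 = +461.2000 N
  Ry@0 = +63.8890 N
  Ry@2 = +976.9010 N

-1109.846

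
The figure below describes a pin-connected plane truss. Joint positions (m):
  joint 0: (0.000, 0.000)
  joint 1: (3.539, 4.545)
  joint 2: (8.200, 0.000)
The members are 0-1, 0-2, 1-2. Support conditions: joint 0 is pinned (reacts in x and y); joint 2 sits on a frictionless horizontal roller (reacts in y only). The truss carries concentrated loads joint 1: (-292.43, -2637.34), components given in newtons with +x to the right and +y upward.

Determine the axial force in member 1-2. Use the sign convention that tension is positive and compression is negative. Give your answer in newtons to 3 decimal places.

N=3 nodes, M=3 members, R=3 reactions → 2N=6, M+R=6
member 0 (0-1): L=5.7603, (cx,cy)=(0.6144,0.7890)
member 1 (0-2): L=8.2000, (cx,cy)=(1.0000,0.0000)
member 2 (1-2): L=6.5101, (cx,cy)=(0.7160,-0.6981)
solve A·x = −loads:
  F[0-1] = -2105.3923 N (compression)
  F[0-2] = +1001.0666 N (tension)
  F[1-2] = -1398.2161 N (compression)
  Rx@0 = +292.4300 N
  Ry@0 = +1661.1873 N
  Ry@2 = +976.1527 N

-1398.216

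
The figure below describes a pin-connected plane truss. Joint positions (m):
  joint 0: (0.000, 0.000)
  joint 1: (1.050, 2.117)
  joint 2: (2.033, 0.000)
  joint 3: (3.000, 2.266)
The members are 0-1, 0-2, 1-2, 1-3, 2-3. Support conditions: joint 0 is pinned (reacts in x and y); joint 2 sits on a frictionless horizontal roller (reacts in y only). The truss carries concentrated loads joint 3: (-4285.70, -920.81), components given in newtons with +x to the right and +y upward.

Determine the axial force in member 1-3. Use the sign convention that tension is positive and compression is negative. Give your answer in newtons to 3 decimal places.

-4035.692

N=4 nodes, M=5 members, R=3 reactions → 2N=8, M+R=8
member 0 (0-1): L=2.3631, (cx,cy)=(0.4443,0.8959)
member 1 (0-2): L=2.0330, (cx,cy)=(1.0000,0.0000)
member 2 (1-2): L=2.3341, (cx,cy)=(0.4211,-0.9070)
member 3 (1-3): L=1.9557, (cx,cy)=(0.9971,0.0762)
member 4 (2-3): L=2.4637, (cx,cy)=(0.3925,0.9198)
solve A·x = −loads:
  F[0-1] = -4843.2658 N (compression)
  F[0-2] = -2133.6738 N (compression)
  F[1-2] = +4444.8300 N (tension)
  F[1-3] = -4035.6921 N (compression)
  F[2-3] = -666.8510 N (compression)
  Rx@0 = +4285.7000 N
  Ry@0 = +4338.8947 N
  Ry@2 = -3418.0847 N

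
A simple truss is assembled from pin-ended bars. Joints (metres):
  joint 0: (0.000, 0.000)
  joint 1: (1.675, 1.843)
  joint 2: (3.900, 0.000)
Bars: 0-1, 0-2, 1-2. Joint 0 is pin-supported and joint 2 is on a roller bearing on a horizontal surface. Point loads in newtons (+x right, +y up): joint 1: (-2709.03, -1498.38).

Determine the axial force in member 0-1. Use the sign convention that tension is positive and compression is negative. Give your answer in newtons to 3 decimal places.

-2885.062

N=3 nodes, M=3 members, R=3 reactions → 2N=6, M+R=6
member 0 (0-1): L=2.4904, (cx,cy)=(0.6726,0.7400)
member 1 (0-2): L=3.9000, (cx,cy)=(1.0000,0.0000)
member 2 (1-2): L=2.8892, (cx,cy)=(0.7701,-0.6379)
solve A·x = −loads:
  F[0-1] = -2885.0624 N (compression)
  F[0-2] = -768.6154 N (compression)
  F[1-2] = +998.0479 N (tension)
  Rx@0 = +2709.0300 N
  Ry@0 = +2135.0353 N
  Ry@2 = -636.6553 N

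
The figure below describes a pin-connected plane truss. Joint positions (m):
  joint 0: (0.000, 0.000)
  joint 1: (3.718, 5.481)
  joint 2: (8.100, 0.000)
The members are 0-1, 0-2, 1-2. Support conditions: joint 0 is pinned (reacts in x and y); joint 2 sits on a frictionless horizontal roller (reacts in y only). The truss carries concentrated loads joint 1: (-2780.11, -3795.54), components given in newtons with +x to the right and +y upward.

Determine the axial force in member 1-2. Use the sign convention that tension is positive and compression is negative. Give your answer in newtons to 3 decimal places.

N=3 nodes, M=3 members, R=3 reactions → 2N=6, M+R=6
member 0 (0-1): L=6.6231, (cx,cy)=(0.5614,0.8276)
member 1 (0-2): L=8.1000, (cx,cy)=(1.0000,0.0000)
member 2 (1-2): L=7.0174, (cx,cy)=(0.6245,-0.7811)
solve A·x = −loads:
  F[0-1] = -4754.3763 N (compression)
  F[0-2] = -111.1354 N (compression)
  F[1-2] = +177.9728 N (tension)
  Rx@0 = +2780.1100 N
  Ry@0 = +3934.5480 N
  Ry@2 = -139.0080 N

177.973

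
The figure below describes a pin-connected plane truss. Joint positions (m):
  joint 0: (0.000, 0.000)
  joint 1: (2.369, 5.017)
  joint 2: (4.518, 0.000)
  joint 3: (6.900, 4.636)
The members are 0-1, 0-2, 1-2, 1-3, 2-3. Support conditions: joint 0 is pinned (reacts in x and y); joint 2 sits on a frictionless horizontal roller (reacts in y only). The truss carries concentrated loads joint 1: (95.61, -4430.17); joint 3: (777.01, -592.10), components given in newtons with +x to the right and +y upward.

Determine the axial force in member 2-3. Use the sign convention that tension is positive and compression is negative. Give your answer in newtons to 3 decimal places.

N=4 nodes, M=5 members, R=3 reactions → 2N=8, M+R=8
member 0 (0-1): L=5.5482, (cx,cy)=(0.4270,0.9043)
member 1 (0-2): L=4.5180, (cx,cy)=(1.0000,0.0000)
member 2 (1-2): L=5.4579, (cx,cy)=(0.3937,-0.9192)
member 3 (1-3): L=4.5470, (cx,cy)=(0.9965,-0.0838)
member 4 (2-3): L=5.2121, (cx,cy)=(0.4570,0.8895)
solve A·x = −loads:
  F[0-1] = -985.9796 N (compression)
  F[0-2] = +1293.6193 N (tension)
  F[1-2] = -3944.3651 N (compression)
  F[1-3] = +1040.1122 N (tension)
  F[2-3] = -567.6999 N (compression)
  Rx@0 = -872.6200 N
  Ry@0 = +891.5802 N
  Ry@2 = +4130.6898 N

-567.700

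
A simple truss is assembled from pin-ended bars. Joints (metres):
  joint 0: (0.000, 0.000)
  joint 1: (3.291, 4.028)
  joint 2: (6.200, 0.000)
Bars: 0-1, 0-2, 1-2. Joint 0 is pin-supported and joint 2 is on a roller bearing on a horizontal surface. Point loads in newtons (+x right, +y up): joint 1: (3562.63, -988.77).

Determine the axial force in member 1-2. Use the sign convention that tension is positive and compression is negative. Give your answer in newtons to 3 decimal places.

-3502.456

N=3 nodes, M=3 members, R=3 reactions → 2N=6, M+R=6
member 0 (0-1): L=5.2015, (cx,cy)=(0.6327,0.7744)
member 1 (0-2): L=6.2000, (cx,cy)=(1.0000,0.0000)
member 2 (1-2): L=4.9686, (cx,cy)=(0.5855,-0.8107)
solve A·x = −loads:
  F[0-1] = +2389.7859 N (tension)
  F[0-2] = +2050.6036 N (tension)
  F[1-2] = -3502.4563 N (compression)
  Rx@0 = -3562.6300 N
  Ry@0 = -1850.6358 N
  Ry@2 = +2839.4058 N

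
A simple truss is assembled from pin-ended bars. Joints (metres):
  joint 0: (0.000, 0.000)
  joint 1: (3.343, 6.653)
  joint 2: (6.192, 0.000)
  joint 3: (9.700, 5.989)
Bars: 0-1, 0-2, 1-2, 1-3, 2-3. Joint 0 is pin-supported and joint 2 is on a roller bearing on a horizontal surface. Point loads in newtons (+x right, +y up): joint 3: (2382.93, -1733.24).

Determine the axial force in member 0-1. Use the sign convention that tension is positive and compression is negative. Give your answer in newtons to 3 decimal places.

3678.354

N=4 nodes, M=5 members, R=3 reactions → 2N=8, M+R=8
member 0 (0-1): L=7.4457, (cx,cy)=(0.4490,0.8935)
member 1 (0-2): L=6.1920, (cx,cy)=(1.0000,0.0000)
member 2 (1-2): L=7.2373, (cx,cy)=(0.3937,-0.9193)
member 3 (1-3): L=6.3916, (cx,cy)=(0.9946,-0.1039)
member 4 (2-3): L=6.9408, (cx,cy)=(0.5054,0.8629)
solve A·x = −loads:
  F[0-1] = +3678.3541 N (tension)
  F[0-2] = +731.4021 N (tension)
  F[1-2] = -3939.2938 N (compression)
  F[1-3] = +3219.6617 N (tension)
  F[2-3] = -1621.0491 N (compression)
  Rx@0 = -2382.9300 N
  Ry@0 = -3286.7529 N
  Ry@2 = +5019.9929 N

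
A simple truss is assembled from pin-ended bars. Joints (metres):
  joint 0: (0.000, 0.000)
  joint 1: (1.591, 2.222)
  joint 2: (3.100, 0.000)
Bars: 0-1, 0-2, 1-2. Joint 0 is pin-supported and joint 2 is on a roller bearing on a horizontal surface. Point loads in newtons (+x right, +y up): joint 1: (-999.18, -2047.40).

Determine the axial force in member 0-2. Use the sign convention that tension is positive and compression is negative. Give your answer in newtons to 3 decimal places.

N=3 nodes, M=3 members, R=3 reactions → 2N=6, M+R=6
member 0 (0-1): L=2.7329, (cx,cy)=(0.5822,0.8131)
member 1 (0-2): L=3.1000, (cx,cy)=(1.0000,0.0000)
member 2 (1-2): L=2.6860, (cx,cy)=(0.5618,-0.8273)
solve A·x = −loads:
  F[0-1] = -2106.6054 N (compression)
  F[0-2] = +227.2275 N (tension)
  F[1-2] = -404.4554 N (compression)
  Rx@0 = +999.1800 N
  Ry@0 = +1712.8079 N
  Ry@2 = +334.5921 N

227.227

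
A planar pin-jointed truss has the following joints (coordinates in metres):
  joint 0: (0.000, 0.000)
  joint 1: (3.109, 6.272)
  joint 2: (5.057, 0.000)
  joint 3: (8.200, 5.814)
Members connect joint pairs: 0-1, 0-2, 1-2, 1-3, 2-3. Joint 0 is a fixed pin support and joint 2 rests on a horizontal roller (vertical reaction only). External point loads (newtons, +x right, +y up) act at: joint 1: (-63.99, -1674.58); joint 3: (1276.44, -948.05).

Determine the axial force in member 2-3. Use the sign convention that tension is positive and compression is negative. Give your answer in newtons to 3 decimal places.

N=4 nodes, M=5 members, R=3 reactions → 2N=8, M+R=8
member 0 (0-1): L=7.0003, (cx,cy)=(0.4441,0.8960)
member 1 (0-2): L=5.0570, (cx,cy)=(1.0000,0.0000)
member 2 (1-2): L=6.5675, (cx,cy)=(0.2966,-0.9550)
member 3 (1-3): L=5.1116, (cx,cy)=(0.9960,-0.0896)
member 4 (2-3): L=6.6092, (cx,cy)=(0.4756,0.8797)
solve A·x = −loads:
  F[0-1] = +1487.0172 N (tension)
  F[0-2] = +552.0280 N (tension)
  F[1-2] = -3309.2918 N (compression)
  F[1-3] = +1712.8704 N (tension)
  F[2-3] = -903.2471 N (compression)
  Rx@0 = -1212.4500 N
  Ry@0 = -1332.3148 N
  Ry@2 = +3954.9448 N

-903.247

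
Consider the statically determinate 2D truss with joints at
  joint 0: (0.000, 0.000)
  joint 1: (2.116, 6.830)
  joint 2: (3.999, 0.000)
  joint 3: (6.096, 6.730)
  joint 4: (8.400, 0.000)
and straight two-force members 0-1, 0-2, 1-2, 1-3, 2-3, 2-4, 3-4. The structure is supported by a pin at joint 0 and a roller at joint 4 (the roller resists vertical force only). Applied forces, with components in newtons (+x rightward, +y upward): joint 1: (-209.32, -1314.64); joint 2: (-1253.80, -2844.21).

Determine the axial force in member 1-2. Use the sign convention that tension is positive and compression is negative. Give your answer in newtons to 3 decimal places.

1404.406

N=5 nodes, M=7 members, R=3 reactions → 2N=10, M+R=10
member 0 (0-1): L=7.1503, (cx,cy)=(0.2959,0.9552)
member 1 (0-2): L=3.9990, (cx,cy)=(1.0000,0.0000)
member 2 (1-2): L=7.0848, (cx,cy)=(0.2658,-0.9640)
member 3 (1-3): L=3.9813, (cx,cy)=(0.9997,-0.0251)
member 4 (2-3): L=7.0491, (cx,cy)=(0.2975,0.9547)
member 5 (2-4): L=4.4010, (cx,cy)=(1.0000,0.0000)
member 6 (3-4): L=7.1135, (cx,cy)=(0.3239,-0.9461)
solve A·x = −loads:
  F[0-1] = -2767.8096 N (compression)
  F[0-2] = -644.0341 N (compression)
  F[1-2] = +1404.4063 N (tension)
  F[1-3] = -983.3389 N (compression)
  F[2-3] = +1560.9853 N (tension)
  F[2-4] = +518.6616 N (tension)
  F[3-4] = -1601.3362 N (compression)
  Rx@0 = +1463.1200 N
  Ry@0 = +2643.8359 N
  Ry@4 = +1515.0141 N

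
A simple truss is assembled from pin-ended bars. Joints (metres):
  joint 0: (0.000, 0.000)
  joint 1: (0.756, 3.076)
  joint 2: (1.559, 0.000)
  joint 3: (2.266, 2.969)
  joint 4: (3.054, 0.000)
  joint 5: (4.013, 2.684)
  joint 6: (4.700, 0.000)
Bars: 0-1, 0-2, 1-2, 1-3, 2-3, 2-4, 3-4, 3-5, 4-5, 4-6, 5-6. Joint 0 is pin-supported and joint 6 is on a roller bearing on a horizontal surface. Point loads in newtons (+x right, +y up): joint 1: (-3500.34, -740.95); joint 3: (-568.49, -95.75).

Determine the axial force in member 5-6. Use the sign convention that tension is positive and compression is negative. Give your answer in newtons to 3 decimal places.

N=7 nodes, M=11 members, R=3 reactions → 2N=14, M+R=14
member 0 (0-1): L=3.1675, (cx,cy)=(0.2387,0.9711)
member 1 (0-2): L=1.5590, (cx,cy)=(1.0000,0.0000)
member 2 (1-2): L=3.1791, (cx,cy)=(0.2526,-0.9676)
member 3 (1-3): L=1.5138, (cx,cy)=(0.9975,-0.0707)
member 4 (2-3): L=3.0520, (cx,cy)=(0.2317,0.9728)
member 5 (2-4): L=1.4950, (cx,cy)=(1.0000,0.0000)
member 6 (3-4): L=3.0718, (cx,cy)=(0.2565,-0.9665)
member 7 (3-5): L=1.7701, (cx,cy)=(0.9870,-0.1610)
member 8 (4-5): L=2.8502, (cx,cy)=(0.3365,0.9417)
member 9 (4-6): L=1.6460, (cx,cy)=(1.0000,0.0000)
member 10 (5-6): L=2.7705, (cx,cy)=(0.2480,-0.9688)
solve A·x = −loads:
  F[0-1] = -3420.1721 N (compression)
  F[0-2] = -3252.5341 N (compression)
  F[1-2] = +2516.8468 N (tension)
  F[1-3] = +2053.4541 N (tension)
  F[2-3] = -2503.3277 N (compression)
  F[2-4] = -2036.9119 N (compression)
  F[3-4] = +2327.6350 N (tension)
  F[3-5] = +1458.8423 N (tension)
  F[4-5] = -2389.0397 N (compression)
  F[4-6] = -635.9692 N (compression)
  F[5-6] = +2564.7314 N (tension)
  Rx@0 = +4068.8300 N
  Ry@0 = +3321.3308 N
  Ry@6 = -2484.6308 N

2564.731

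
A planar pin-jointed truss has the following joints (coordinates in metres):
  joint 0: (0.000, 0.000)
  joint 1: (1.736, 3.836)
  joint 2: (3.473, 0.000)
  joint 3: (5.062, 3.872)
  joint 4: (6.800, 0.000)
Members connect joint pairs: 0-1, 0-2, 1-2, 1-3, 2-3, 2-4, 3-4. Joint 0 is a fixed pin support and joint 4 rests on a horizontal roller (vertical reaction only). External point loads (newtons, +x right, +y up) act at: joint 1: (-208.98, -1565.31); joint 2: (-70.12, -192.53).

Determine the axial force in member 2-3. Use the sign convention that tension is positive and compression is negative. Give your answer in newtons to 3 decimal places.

414.653

N=5 nodes, M=7 members, R=3 reactions → 2N=10, M+R=10
member 0 (0-1): L=4.2105, (cx,cy)=(0.4123,0.9110)
member 1 (0-2): L=3.4730, (cx,cy)=(1.0000,0.0000)
member 2 (1-2): L=4.2109, (cx,cy)=(0.4125,-0.9110)
member 3 (1-3): L=3.3262, (cx,cy)=(0.9999,0.0108)
member 4 (2-3): L=4.1854, (cx,cy)=(0.3797,0.9251)
member 5 (2-4): L=3.3270, (cx,cy)=(1.0000,0.0000)
member 6 (3-4): L=4.2442, (cx,cy)=(0.4095,-0.9123)
solve A·x = −loads:
  F[0-1] = -1512.3049 N (compression)
  F[0-2] = +344.4222 N (tension)
  F[1-2] = -209.7541 N (compression)
  F[1-3] = -328.0386 N (compression)
  F[2-3] = +414.6535 N (tension)
  F[2-4] = +170.5938 N (tension)
  F[3-4] = -416.5880 N (compression)
  Rx@0 = +279.1000 N
  Ry@0 = +1377.7830 N
  Ry@4 = +380.0570 N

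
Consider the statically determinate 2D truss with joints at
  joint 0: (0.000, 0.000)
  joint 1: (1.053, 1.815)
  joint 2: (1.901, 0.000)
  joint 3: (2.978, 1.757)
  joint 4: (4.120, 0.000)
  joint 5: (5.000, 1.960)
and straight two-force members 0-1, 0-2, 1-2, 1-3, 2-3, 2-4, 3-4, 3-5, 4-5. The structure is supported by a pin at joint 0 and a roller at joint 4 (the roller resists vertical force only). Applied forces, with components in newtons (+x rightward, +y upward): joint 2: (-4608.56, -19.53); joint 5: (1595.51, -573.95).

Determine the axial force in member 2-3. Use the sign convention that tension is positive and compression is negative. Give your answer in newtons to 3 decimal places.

N=6 nodes, M=9 members, R=3 reactions → 2N=12, M+R=12
member 0 (0-1): L=2.0983, (cx,cy)=(0.5018,0.8650)
member 1 (0-2): L=1.9010, (cx,cy)=(1.0000,0.0000)
member 2 (1-2): L=2.0033, (cx,cy)=(0.4233,-0.9060)
member 3 (1-3): L=1.9259, (cx,cy)=(0.9995,-0.0301)
member 4 (2-3): L=2.0608, (cx,cy)=(0.5226,0.8526)
member 5 (2-4): L=2.2190, (cx,cy)=(1.0000,0.0000)
member 6 (3-4): L=2.0955, (cx,cy)=(0.5450,-0.8385)
member 7 (3-5): L=2.0322, (cx,cy)=(0.9950,0.0999)
member 8 (4-5): L=2.1485, (cx,cy)=(0.4096,0.9123)
solve A·x = −loads:
  F[0-1] = +1007.0898 N (tension)
  F[0-2] = -3518.4329 N (compression)
  F[1-2] = -992.2650 N (compression)
  F[1-3] = +925.8240 N (tension)
  F[2-3] = +1077.3429 N (tension)
  F[2-4] = +107.0784 N (tension)
  F[3-4] = -829.8552 N (compression)
  F[3-5] = +1950.4349 N (tension)
  F[4-5] = -842.7178 N (compression)
  Rx@0 = +3013.0500 N
  Ry@0 = -871.1016 N
  Ry@4 = +1464.5816 N

1077.343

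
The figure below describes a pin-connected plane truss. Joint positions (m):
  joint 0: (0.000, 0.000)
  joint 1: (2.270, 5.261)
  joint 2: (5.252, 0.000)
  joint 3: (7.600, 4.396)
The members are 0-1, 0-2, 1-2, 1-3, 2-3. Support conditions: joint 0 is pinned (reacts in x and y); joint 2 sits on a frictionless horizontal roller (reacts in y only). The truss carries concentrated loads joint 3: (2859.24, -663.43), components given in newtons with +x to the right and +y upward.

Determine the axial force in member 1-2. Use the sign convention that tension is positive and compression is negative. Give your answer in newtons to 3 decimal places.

N=4 nodes, M=5 members, R=3 reactions → 2N=8, M+R=8
member 0 (0-1): L=5.7298, (cx,cy)=(0.3962,0.9182)
member 1 (0-2): L=5.2520, (cx,cy)=(1.0000,0.0000)
member 2 (1-2): L=6.0474, (cx,cy)=(0.4931,-0.8700)
member 3 (1-3): L=5.3997, (cx,cy)=(0.9871,-0.1602)
member 4 (2-3): L=4.9838, (cx,cy)=(0.4711,0.8821)
solve A·x = −loads:
  F[0-1] = +2929.5281 N (tension)
  F[0-2] = +1698.6433 N (tension)
  F[1-2] = -3643.5287 N (compression)
  F[1-3] = +2995.9423 N (tension)
  F[2-3] = -208.0357 N (compression)
  Rx@0 = -2859.2400 N
  Ry@0 = -2689.8234 N
  Ry@2 = +3353.2534 N

-3643.529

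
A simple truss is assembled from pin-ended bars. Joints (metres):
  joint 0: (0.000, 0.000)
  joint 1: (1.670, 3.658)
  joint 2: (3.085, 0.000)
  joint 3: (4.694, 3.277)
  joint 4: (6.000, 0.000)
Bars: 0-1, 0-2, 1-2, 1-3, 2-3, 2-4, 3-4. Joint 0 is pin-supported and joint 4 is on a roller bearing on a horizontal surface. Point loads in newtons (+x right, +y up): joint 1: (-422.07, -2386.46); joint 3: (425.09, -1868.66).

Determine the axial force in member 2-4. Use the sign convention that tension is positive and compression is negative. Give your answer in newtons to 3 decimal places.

837.320

N=5 nodes, M=7 members, R=3 reactions → 2N=10, M+R=10
member 0 (0-1): L=4.0212, (cx,cy)=(0.4153,0.9097)
member 1 (0-2): L=3.0850, (cx,cy)=(1.0000,0.0000)
member 2 (1-2): L=3.9221, (cx,cy)=(0.3608,-0.9327)
member 3 (1-3): L=3.0479, (cx,cy)=(0.9922,-0.1250)
member 4 (2-3): L=3.6507, (cx,cy)=(0.4407,0.8976)
member 5 (2-4): L=2.9150, (cx,cy)=(1.0000,0.0000)
member 6 (3-4): L=3.5277, (cx,cy)=(0.3702,-0.9289)
solve A·x = −loads:
  F[0-1] = -2367.9935 N (compression)
  F[0-2] = +986.4508 N (tension)
  F[1-2] = -182.1545 N (compression)
  F[1-3] = -499.5629 N (compression)
  F[2-3] = +189.2605 N (tension)
  F[2-4] = +837.3203 N (tension)
  F[3-4] = -2261.6990 N (compression)
  Rx@0 = -3.0200 N
  Ry@0 = +2154.1256 N
  Ry@4 = +2100.9944 N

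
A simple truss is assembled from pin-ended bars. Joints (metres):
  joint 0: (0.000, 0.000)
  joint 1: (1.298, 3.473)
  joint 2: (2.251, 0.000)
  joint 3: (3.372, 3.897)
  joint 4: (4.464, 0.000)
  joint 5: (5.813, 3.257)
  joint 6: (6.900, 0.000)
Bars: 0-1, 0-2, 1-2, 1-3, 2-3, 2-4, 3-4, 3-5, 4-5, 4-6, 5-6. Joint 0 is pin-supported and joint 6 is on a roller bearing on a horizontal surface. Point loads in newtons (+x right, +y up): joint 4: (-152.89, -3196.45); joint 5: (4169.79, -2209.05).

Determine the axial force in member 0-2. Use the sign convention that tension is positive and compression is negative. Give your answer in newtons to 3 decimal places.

N=7 nodes, M=11 members, R=3 reactions → 2N=14, M+R=14
member 0 (0-1): L=3.7076, (cx,cy)=(0.3501,0.9367)
member 1 (0-2): L=2.2510, (cx,cy)=(1.0000,0.0000)
member 2 (1-2): L=3.6014, (cx,cy)=(0.2646,-0.9644)
member 3 (1-3): L=2.1169, (cx,cy)=(0.9797,0.2003)
member 4 (2-3): L=4.0550, (cx,cy)=(0.2764,0.9610)
member 5 (2-4): L=2.2130, (cx,cy)=(1.0000,0.0000)
member 6 (3-4): L=4.0471, (cx,cy)=(0.2698,-0.9629)
member 7 (3-5): L=2.5235, (cx,cy)=(0.9673,-0.2536)
member 8 (4-5): L=3.5253, (cx,cy)=(0.3827,0.9239)
member 9 (4-6): L=2.4360, (cx,cy)=(1.0000,0.0000)
member 10 (5-6): L=3.4336, (cx,cy)=(0.3166,-0.9486)
solve A·x = −loads:
  F[0-1] = +524.9939 N (tension)
  F[0-2] = +3833.1056 N (tension)
  F[1-2] = -445.9680 N (compression)
  F[1-3] = +308.0491 N (tension)
  F[2-3] = +447.5102 N (tension)
  F[2-4] = +3591.3803 N (tension)
  F[3-4] = -676.2603 N (compression)
  F[3-5] = +628.5399 N (tension)
  F[4-5] = +4164.6001 N (tension)
  F[4-6] = +1968.1710 N (tension)
  F[5-6] = -6217.0328 N (compression)
  Rx@0 = -4016.9000 N
  Ry@0 = -491.7705 N
  Ry@6 = +5897.2705 N

3833.106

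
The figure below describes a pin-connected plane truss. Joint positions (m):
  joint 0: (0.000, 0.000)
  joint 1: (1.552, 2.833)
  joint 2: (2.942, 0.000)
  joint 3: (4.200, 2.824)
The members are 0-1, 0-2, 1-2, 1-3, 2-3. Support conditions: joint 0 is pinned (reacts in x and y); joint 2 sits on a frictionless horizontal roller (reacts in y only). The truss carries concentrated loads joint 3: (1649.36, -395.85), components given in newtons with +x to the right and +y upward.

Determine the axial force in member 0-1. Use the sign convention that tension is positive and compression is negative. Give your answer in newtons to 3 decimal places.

N=4 nodes, M=5 members, R=3 reactions → 2N=8, M+R=8
member 0 (0-1): L=3.2303, (cx,cy)=(0.4805,0.8770)
member 1 (0-2): L=2.9420, (cx,cy)=(1.0000,0.0000)
member 2 (1-2): L=3.1556, (cx,cy)=(0.4405,-0.8978)
member 3 (1-3): L=2.6480, (cx,cy)=(1.0000,-0.0034)
member 4 (2-3): L=3.0915, (cx,cy)=(0.4069,0.9135)
solve A·x = −loads:
  F[0-1] = +1998.2150 N (tension)
  F[0-2] = +689.3049 N (tension)
  F[1-2] = -1958.9484 N (compression)
  F[1-3] = +1822.9488 N (tension)
  F[2-3] = -426.5675 N (compression)
  Rx@0 = -1649.3600 N
  Ry@0 = -1752.4718 N
  Ry@2 = +2148.3218 N

1998.215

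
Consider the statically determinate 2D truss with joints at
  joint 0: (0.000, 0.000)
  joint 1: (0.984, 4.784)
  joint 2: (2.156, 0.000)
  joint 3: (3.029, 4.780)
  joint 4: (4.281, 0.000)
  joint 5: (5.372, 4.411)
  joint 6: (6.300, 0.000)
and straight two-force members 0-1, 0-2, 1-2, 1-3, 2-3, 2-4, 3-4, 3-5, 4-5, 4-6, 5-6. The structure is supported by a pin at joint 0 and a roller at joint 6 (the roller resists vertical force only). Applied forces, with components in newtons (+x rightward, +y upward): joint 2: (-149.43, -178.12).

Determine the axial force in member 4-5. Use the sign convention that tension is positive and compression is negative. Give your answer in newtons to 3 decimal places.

58.437

N=7 nodes, M=11 members, R=3 reactions → 2N=14, M+R=14
member 0 (0-1): L=4.8841, (cx,cy)=(0.2015,0.9795)
member 1 (0-2): L=2.1560, (cx,cy)=(1.0000,0.0000)
member 2 (1-2): L=4.9255, (cx,cy)=(0.2379,-0.9713)
member 3 (1-3): L=2.0450, (cx,cy)=(1.0000,-0.0020)
member 4 (2-3): L=4.8591, (cx,cy)=(0.1797,0.9837)
member 5 (2-4): L=2.1250, (cx,cy)=(1.0000,0.0000)
member 6 (3-4): L=4.9412, (cx,cy)=(0.2534,-0.9674)
member 7 (3-5): L=2.3719, (cx,cy)=(0.9878,-0.1556)
member 8 (4-5): L=4.5439, (cx,cy)=(0.2401,0.9707)
member 9 (4-6): L=2.0190, (cx,cy)=(1.0000,0.0000)
member 10 (5-6): L=4.5076, (cx,cy)=(0.2059,-0.9786)
solve A·x = −loads:
  F[0-1] = -119.6161 N (compression)
  F[0-2] = -125.3312 N (compression)
  F[1-2] = +120.7344 N (tension)
  F[1-3] = -52.8273 N (compression)
  F[2-3] = +61.8599 N (tension)
  F[2-4] = +41.7132 N (tension)
  F[3-4] = -58.6408 N (compression)
  F[3-5] = -27.1859 N (compression)
  F[4-5] = +58.4366 N (tension)
  F[4-6] = +12.8242 N (tension)
  F[5-6] = -62.2910 N (compression)
  Rx@0 = +149.4300 N
  Ry@0 = +117.1634 N
  Ry@6 = +60.9566 N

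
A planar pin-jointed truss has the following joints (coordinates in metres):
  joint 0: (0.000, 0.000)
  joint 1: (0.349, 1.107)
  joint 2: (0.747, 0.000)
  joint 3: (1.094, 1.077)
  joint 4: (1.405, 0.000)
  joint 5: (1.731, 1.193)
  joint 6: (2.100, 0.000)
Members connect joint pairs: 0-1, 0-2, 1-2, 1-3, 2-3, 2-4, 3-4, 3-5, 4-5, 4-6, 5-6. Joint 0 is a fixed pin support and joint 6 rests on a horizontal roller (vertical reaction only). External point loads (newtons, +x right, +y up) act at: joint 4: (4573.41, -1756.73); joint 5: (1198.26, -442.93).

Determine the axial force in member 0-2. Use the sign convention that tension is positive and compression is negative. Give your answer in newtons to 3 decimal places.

5764.891

N=7 nodes, M=11 members, R=3 reactions → 2N=14, M+R=14
member 0 (0-1): L=1.1607, (cx,cy)=(0.3007,0.9537)
member 1 (0-2): L=0.7470, (cx,cy)=(1.0000,0.0000)
member 2 (1-2): L=1.1764, (cx,cy)=(0.3383,-0.9410)
member 3 (1-3): L=0.7456, (cx,cy)=(0.9992,-0.0402)
member 4 (2-3): L=1.1315, (cx,cy)=(0.3067,0.9518)
member 5 (2-4): L=0.6580, (cx,cy)=(1.0000,0.0000)
member 6 (3-4): L=1.1210, (cx,cy)=(0.2774,-0.9607)
member 7 (3-5): L=0.6475, (cx,cy)=(0.9838,0.1792)
member 8 (4-5): L=1.2367, (cx,cy)=(0.2636,0.9646)
member 9 (4-6): L=0.6950, (cx,cy)=(1.0000,0.0000)
member 10 (5-6): L=1.2488, (cx,cy)=(0.2955,-0.9553)
solve A·x = −loads:
  F[0-1] = +22.5460 N (tension)
  F[0-2] = +5764.8909 N (tension)
  F[1-2] = -23.4802 N (compression)
  F[1-3] = +14.7350 N (tension)
  F[2-3] = +23.2141 N (tension)
  F[2-4] = +5749.8279 N (tension)
  F[3-4] = -17.3299 N (compression)
  F[3-5] = +27.0882 N (tension)
  F[4-5] = +1838.3981 N (tension)
  F[4-6] = +687.0151 N (tension)
  F[5-6] = -2324.9846 N (compression)
  Rx@0 = -5771.6700 N
  Ry@0 = -21.5027 N
  Ry@6 = +2221.1627 N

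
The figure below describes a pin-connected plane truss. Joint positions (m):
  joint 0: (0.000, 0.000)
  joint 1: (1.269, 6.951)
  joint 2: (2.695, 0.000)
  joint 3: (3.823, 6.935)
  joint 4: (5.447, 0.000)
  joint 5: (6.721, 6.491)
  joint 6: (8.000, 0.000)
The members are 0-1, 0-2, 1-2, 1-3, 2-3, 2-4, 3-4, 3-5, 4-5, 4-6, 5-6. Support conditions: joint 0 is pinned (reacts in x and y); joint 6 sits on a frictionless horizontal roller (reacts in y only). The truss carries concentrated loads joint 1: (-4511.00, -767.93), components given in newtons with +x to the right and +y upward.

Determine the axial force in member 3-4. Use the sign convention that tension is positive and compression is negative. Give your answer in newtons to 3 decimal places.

3672.246

N=7 nodes, M=11 members, R=3 reactions → 2N=14, M+R=14
member 0 (0-1): L=7.0659, (cx,cy)=(0.1796,0.9837)
member 1 (0-2): L=2.6950, (cx,cy)=(1.0000,0.0000)
member 2 (1-2): L=7.0958, (cx,cy)=(0.2010,-0.9796)
member 3 (1-3): L=2.5541, (cx,cy)=(1.0000,-0.0063)
member 4 (2-3): L=7.0261, (cx,cy)=(0.1605,0.9870)
member 5 (2-4): L=2.7520, (cx,cy)=(1.0000,0.0000)
member 6 (3-4): L=7.1226, (cx,cy)=(0.2280,-0.9737)
member 7 (3-5): L=2.9318, (cx,cy)=(0.9885,-0.1514)
member 8 (4-5): L=6.6148, (cx,cy)=(0.1926,0.9813)
member 9 (4-6): L=2.5530, (cx,cy)=(1.0000,0.0000)
member 10 (5-6): L=6.6158, (cx,cy)=(0.1933,-0.9811)
solve A·x = −loads:
  F[0-1] = -4641.0734 N (compression)
  F[0-2] = -3677.4851 N (compression)
  F[1-2] = +3858.2150 N (tension)
  F[1-3] = +2902.1761 N (tension)
  F[2-3] = -3829.1704 N (compression)
  F[2-4] = -2287.3711 N (compression)
  F[3-4] = +3672.2455 N (tension)
  F[3-5] = +1466.9963 N (tension)
  F[4-5] = -3643.7357 N (compression)
  F[4-6] = -748.3031 N (compression)
  F[5-6] = +3870.7038 N (tension)
  Rx@0 = +4511.0000 N
  Ry@0 = +4565.6122 N
  Ry@6 = -3797.6822 N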